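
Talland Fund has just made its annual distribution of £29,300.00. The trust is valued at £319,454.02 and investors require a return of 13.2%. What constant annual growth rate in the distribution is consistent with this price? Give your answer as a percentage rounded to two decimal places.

3.69%

P = D₀(1+g)/(r−g) ⇒ P(r−g) = D₀(1+g) ⇒ g(P+D₀) = P·r − D₀
g = (P·r − D₀)/(P + D₀) = (£319,454.02×0.132 − £29,300.00) / (£319,454.02 + £29,300.00) = 0.036897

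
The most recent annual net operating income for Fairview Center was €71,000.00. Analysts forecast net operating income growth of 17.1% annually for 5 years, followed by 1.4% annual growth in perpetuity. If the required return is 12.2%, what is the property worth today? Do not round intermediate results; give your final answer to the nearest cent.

D_1 = 83141.00000
D_2 = 97358.11100
D_3 = 114006.34798
D_4 = 133501.43349
D_5 = 156330.17861
Terminal value at year 5: TV = D_5×(1+g_2)/(r−g_2) = 158518.80111/0.108 = 1467766.67697
P_0 = D_1/(1+r)^1 + D_2/(1+r)^2 + D_3/(1+r)^3 + D_4/(1+r)^4 + D_5/(1+r)^5 + TV/(1+r)^5
    = 74100.71301 + 77336.84041 + 80714.29600 + 84239.25189 + 87918.14970 + 825453.73886 = 1229762.98988

€1229762.99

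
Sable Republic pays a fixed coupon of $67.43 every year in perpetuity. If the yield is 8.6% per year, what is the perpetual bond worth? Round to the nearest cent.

Level perpetuity: PV = C / r = $67.43 / 0.086 = $784.07

$784.07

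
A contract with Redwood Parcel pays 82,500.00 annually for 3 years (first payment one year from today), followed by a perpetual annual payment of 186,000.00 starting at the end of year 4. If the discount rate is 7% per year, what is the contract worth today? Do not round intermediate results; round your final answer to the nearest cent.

2385526.15

PV of 3-year annuity: 82,500.00 × [1 − (1+0.07)^−3] / 0.07 = 216506.07366
Perpetuity value at year 3: 186,000.00 / 0.07 = 2657142.85714
PV of perpetuity: 2657142.85714 / (1+0.07)^3 = 2169020.07288
Total PV = 216506.07366 + 2169020.07288 = 2385526.14655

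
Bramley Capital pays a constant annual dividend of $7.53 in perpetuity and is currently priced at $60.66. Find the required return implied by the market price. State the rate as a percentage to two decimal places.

12.41%

P = C/r ⇒ r = C/P = $7.53/$60.66 = 0.124135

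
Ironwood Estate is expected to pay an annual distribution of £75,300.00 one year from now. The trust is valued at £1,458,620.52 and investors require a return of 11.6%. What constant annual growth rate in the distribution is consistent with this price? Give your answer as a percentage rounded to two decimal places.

P = D₁/(r−g) ⇒ g = r − D₁/P = 0.116 − £75,300.00/£1,458,620.52 = 0.064376

6.44%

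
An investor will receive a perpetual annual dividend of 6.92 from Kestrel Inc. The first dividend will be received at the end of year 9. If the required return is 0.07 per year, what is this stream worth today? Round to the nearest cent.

Value at end of year 8: C / r = 6.92 / 0.07 = 98.8571
Discount to today: PV = 98.8571 / (1 + 0.07)^8 = 98.8571 / 1.718186 = 57.54

57.54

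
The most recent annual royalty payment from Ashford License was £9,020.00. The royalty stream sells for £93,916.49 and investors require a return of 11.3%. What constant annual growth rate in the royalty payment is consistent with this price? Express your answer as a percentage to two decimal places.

P = D₀(1+g)/(r−g) ⇒ P(r−g) = D₀(1+g) ⇒ g(P+D₀) = P·r − D₀
g = (P·r − D₀)/(P + D₀) = (£93,916.49×0.113 − £9,020.00) / (£93,916.49 + £9,020.00) = 0.015471

1.55%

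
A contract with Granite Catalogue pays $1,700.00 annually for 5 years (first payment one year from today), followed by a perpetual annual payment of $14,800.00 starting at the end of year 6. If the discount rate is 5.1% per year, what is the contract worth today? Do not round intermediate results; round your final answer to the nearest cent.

PV of 5-year annuity: $1,700.00 × [1 − (1+0.051)^−5] / 0.051 = 7339.80913
Perpetuity value at year 5: $14,800.00 / 0.051 = 290196.07843
PV of perpetuity: 290196.07843 / (1+0.051)^5 = 226296.56364
Total PV = 7339.80913 + 226296.56364 = 233636.37277

$233636.37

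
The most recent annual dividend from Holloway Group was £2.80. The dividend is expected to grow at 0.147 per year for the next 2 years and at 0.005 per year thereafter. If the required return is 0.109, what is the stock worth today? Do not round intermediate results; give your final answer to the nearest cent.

D_1 = 3.21160
D_2 = 3.68371
Terminal value at year 2: TV = D_2×(1+g_2)/(r−g_2) = 3.70212/0.104 = 35.59734
P_0 = D_1/(1+r)^1 + D_2/(1+r)^2 + TV/(1+r)^2
    = 2.89594 + 2.99517 + 28.94373 = 34.83484

£34.83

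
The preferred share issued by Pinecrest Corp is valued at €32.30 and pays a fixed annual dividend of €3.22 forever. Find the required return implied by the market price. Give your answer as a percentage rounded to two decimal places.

P = C/r ⇒ r = C/P = €3.22/€32.30 = 0.099690

9.97%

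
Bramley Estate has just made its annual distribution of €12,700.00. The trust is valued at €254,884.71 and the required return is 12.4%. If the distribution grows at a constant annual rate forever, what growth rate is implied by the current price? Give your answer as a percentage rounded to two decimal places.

7.07%

P = D₀(1+g)/(r−g) ⇒ P(r−g) = D₀(1+g) ⇒ g(P+D₀) = P·r − D₀
g = (P·r − D₀)/(P + D₀) = (€254,884.71×0.124 − €12,700.00) / (€254,884.71 + €12,700.00) = 0.070653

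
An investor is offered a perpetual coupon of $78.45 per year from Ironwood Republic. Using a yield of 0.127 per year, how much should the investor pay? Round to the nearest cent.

$617.72

Level perpetuity: PV = C / r = $78.45 / 0.127 = $617.72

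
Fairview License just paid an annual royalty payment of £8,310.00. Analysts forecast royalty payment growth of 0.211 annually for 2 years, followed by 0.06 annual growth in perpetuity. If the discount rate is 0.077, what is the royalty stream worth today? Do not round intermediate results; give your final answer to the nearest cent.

£674961.36

D_1 = 10063.41000
D_2 = 12186.78951
Terminal value at year 2: TV = D_2×(1+g_2)/(r−g_2) = 12917.99688/0.017 = 759882.16945
P_0 = D_1/(1+r)^1 + D_2/(1+r)^2 + TV/(1+r)^2
    = 9343.92758 + 10506.49610 + 655110.93304 = 674961.35671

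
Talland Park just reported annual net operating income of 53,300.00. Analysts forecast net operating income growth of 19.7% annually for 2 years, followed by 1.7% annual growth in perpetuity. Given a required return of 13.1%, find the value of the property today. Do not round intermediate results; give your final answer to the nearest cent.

648718.97

D_1 = 63800.10000
D_2 = 76368.71970
Terminal value at year 2: TV = D_2×(1+g_2)/(r−g_2) = 77666.98793/0.114 = 681289.36785
P_0 = D_1/(1+r)^1 + D_2/(1+r)^2 + TV/(1+r)^2
    = 56410.34483 + 59702.19519 + 532606.42550 = 648718.96552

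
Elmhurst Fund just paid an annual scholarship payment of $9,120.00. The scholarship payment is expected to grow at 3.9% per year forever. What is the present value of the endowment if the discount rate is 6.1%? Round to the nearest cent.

$430712.73

D₁ = D₀ × (1 + g) = $9,120.00 × 1.039 = $9,475.6800
Growing perpetuity: P = D₁ / (r − g) = $9,475.6800 / (0.061 − 0.039) = $430,712.73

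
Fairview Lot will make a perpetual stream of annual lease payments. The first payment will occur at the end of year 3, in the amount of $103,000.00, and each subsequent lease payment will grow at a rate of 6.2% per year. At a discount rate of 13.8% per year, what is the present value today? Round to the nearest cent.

Value at end of year 2: C₁ / (r − g) = $103,000.00 / (0.138 − 0.062) = $1,355,263.1579
Discount to today: PV = $1,355,263.1579 / (1 + 0.138)^2 = $1,355,263.1579 / 1.295044 = $1,046,499.70

$1046499.70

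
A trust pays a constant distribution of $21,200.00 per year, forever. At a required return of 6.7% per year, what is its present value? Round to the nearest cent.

$316417.91

Level perpetuity: PV = C / r = $21,200.00 / 0.067 = $316,417.91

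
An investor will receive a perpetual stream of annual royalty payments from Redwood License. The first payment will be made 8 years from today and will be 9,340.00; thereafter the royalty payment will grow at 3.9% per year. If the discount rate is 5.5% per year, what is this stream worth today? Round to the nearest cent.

Value at end of year 7: C₁ / (r − g) = 9,340.00 / (0.055 − 0.039) = 583,750.0000
Discount to today: PV = 583,750.0000 / (1 + 0.055)^7 = 583,750.0000 / 1.454679 = 401,291.24

401291.24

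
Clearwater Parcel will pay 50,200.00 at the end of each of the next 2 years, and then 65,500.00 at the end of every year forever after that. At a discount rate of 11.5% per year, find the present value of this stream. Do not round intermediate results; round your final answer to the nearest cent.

543536.54

PV of 2-year annuity: 50,200.00 × [1 − (1+0.115)^−2] / 0.115 = 85401.27491
Perpetuity value at year 2: 65,500.00 / 0.115 = 569565.21739
PV of perpetuity: 569565.21739 / (1+0.115)^2 = 458135.26706
Total PV = 85401.27491 + 458135.26706 = 543536.54197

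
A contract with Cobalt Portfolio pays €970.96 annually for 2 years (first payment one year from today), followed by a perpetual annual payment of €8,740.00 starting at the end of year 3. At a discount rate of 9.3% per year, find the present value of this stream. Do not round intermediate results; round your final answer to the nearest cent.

€80367.30

PV of 2-year annuity: €970.96 × [1 − (1+0.093)^−2] / 0.093 = 1701.10156
Perpetuity value at year 2: €8,740.00 / 0.093 = 93978.49462
PV of perpetuity: 93978.49462 / (1+0.093)^2 = 78666.19787
Total PV = 1701.10156 + 78666.19787 = 80367.29944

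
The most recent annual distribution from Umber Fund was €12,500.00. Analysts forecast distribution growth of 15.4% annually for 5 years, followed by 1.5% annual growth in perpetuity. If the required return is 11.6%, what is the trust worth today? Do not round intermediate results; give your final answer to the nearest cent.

€217694.18

D_1 = 14425.00000
D_2 = 16646.45000
D_3 = 19210.00330
D_4 = 22168.34381
D_5 = 25582.26875
Terminal value at year 5: TV = D_5×(1+g_2)/(r−g_2) = 25966.00279/0.101 = 257089.13649
P_0 = D_1/(1+r)^1 + D_2/(1+r)^2 + D_3/(1+r)^3 + D_4/(1+r)^4 + D_5/(1+r)^5 + TV/(1+r)^5
    = 12925.62724 + 13365.74716 + 13820.85325 + 14291.45578 + 14778.08241 + 148512.41235 = 217694.17819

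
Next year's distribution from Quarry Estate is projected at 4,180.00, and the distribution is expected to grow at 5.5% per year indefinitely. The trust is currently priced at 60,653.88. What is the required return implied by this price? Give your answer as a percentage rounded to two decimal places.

P = D₁/(r − g) ⇒ r = D₁/P + g = 4,180.0000/60,653.88 + 0.055 = 0.068916 + 0.055 = 0.123916

12.39%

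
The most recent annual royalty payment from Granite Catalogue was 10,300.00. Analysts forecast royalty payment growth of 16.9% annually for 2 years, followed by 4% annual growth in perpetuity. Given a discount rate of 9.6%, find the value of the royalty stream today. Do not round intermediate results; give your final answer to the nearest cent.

D_1 = 12040.70000
D_2 = 14075.57830
Terminal value at year 2: TV = D_2×(1+g_2)/(r−g_2) = 14638.60143/0.056 = 261403.59700
P_0 = D_1/(1+r)^1 + D_2/(1+r)^2 + TV/(1+r)^2
    = 10986.04015 + 11717.77457 + 217615.81348 = 240319.62819

240319.63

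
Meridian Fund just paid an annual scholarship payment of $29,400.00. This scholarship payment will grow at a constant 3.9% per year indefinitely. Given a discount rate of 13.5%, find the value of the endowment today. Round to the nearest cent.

D₁ = D₀ × (1 + g) = $29,400.00 × 1.039 = $30,546.6000
Growing perpetuity: P = D₁ / (r − g) = $30,546.6000 / (0.135 − 0.039) = $318,193.75

$318193.75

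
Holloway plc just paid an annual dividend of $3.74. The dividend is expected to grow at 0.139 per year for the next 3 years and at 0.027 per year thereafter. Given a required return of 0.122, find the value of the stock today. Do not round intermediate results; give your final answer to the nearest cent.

D_1 = 4.25986
D_2 = 4.85198
D_3 = 5.52641
Terminal value at year 3: TV = D_3×(1+g_2)/(r−g_2) = 5.67562/0.095 = 59.74336
P_0 = D_1/(1+r)^1 + D_2/(1+r)^2 + D_3/(1+r)^3 + TV/(1+r)^3
    = 3.79667 + 3.85419 + 3.91259 + 42.29714 = 53.86059

$53.86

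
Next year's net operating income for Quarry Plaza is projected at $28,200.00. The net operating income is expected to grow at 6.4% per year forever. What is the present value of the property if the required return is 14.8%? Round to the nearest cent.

$335714.29

Growing perpetuity: P = D₁ / (r − g) = $28,200.0000 / (0.148 − 0.064) = $335,714.29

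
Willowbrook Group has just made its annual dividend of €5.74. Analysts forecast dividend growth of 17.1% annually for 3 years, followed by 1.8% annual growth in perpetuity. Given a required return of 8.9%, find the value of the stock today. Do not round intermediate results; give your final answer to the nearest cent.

D_1 = 6.72154
D_2 = 7.87092
D_3 = 9.21685
Terminal value at year 3: TV = D_3×(1+g_2)/(r−g_2) = 9.38275/0.071 = 132.15147
P_0 = D_1/(1+r)^1 + D_2/(1+r)^2 + D_3/(1+r)^3 + TV/(1+r)^3
    = 6.17221 + 6.63697 + 7.13672 + 102.32656 = 122.27247

€122.27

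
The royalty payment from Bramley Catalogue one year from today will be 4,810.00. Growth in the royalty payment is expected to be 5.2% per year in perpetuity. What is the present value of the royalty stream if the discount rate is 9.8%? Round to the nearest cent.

Growing perpetuity: P = D₁ / (r − g) = 4,810.0000 / (0.098 − 0.052) = 104,565.22

104565.22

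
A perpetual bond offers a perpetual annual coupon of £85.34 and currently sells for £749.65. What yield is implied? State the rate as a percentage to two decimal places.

P = C/r ⇒ r = C/P = £85.34/£749.65 = 0.113840

11.38%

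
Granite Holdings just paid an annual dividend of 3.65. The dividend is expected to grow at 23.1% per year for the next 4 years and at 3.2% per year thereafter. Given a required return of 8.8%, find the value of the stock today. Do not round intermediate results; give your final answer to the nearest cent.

130.30

D_1 = 4.49315
D_2 = 5.53107
D_3 = 6.80874
D_4 = 8.38156
Terminal value at year 4: TV = D_4×(1+g_2)/(r−g_2) = 8.64977/0.056 = 154.46025
P_0 = D_1/(1+r)^1 + D_2/(1+r)^2 + D_3/(1+r)^3 + D_4/(1+r)^4 + TV/(1+r)^4
    = 4.12973 + 4.67252 + 5.28665 + 5.98149 + 110.23034 = 130.30074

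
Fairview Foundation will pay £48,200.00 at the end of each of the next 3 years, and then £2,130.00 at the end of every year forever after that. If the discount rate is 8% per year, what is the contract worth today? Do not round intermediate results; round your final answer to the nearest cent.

PV of 3-year annuity: £48,200.00 × [1 − (1+0.08)^−3] / 0.08 = 124216.07479
Perpetuity value at year 3: £2,130.00 / 0.08 = 26625.00000
PV of perpetuity: 26625.00000 / (1+0.08)^3 = 21135.78342
Total PV = 124216.07479 + 21135.78342 = 145351.85820

£145351.86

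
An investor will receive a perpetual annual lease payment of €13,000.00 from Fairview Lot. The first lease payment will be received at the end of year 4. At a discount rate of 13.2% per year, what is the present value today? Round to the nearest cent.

€67893.80

Value at end of year 3: C / r = €13,000.00 / 0.132 = €98,484.8485
Discount to today: PV = €98,484.8485 / (1 + 0.132)^3 = €98,484.8485 / 1.450572 = €67,893.80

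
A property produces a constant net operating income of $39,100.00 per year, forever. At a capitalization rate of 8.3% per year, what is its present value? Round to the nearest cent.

Level perpetuity: PV = C / r = $39,100.00 / 0.083 = $471,084.34

$471084.34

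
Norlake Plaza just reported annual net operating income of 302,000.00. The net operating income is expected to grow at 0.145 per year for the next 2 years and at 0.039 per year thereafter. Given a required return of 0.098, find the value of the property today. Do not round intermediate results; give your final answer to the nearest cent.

D_1 = 345790.00000
D_2 = 395929.55000
Terminal value at year 2: TV = D_2×(1+g_2)/(r−g_2) = 411370.80245/0.059 = 6972386.48220
P_0 = D_1/(1+r)^1 + D_2/(1+r)^2 + TV/(1+r)^2
    = 314927.14026 + 328407.62804 + 5783313.99216 = 6426648.76046

6426648.76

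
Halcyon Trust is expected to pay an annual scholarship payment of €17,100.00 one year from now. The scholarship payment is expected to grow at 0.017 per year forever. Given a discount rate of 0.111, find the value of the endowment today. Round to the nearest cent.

Growing perpetuity: P = D₁ / (r − g) = €17,100.0000 / (0.111 − 0.017) = €181,914.89

€181914.89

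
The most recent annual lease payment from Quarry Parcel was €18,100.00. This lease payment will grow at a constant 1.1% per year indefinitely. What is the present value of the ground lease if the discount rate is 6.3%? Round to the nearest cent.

D₁ = D₀ × (1 + g) = €18,100.00 × 1.011 = €18,299.1000
Growing perpetuity: P = D₁ / (r − g) = €18,299.1000 / (0.063 − 0.011) = €351,905.77

€351905.77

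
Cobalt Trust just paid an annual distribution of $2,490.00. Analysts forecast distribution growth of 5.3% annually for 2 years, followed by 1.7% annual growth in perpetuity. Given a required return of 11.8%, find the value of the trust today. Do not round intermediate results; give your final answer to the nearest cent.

D_1 = 2621.97000
D_2 = 2760.93441
Terminal value at year 2: TV = D_2×(1+g_2)/(r−g_2) = 2807.87029/0.101 = 27800.69599
P_0 = D_1/(1+r)^1 + D_2/(1+r)^2 + TV/(1+r)^2
    = 2345.23256 + 2208.88183 + 22241.90910 = 26796.02349

$26796.02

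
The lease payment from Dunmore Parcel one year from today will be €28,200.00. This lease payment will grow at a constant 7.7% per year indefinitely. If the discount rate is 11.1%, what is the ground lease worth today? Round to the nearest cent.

Growing perpetuity: P = D₁ / (r − g) = €28,200.0000 / (0.111 − 0.077) = €829,411.76

€829411.76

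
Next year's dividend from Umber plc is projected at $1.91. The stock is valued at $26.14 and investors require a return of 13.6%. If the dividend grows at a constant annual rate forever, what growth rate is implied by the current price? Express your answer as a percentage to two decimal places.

6.29%

P = D₁/(r−g) ⇒ g = r − D₁/P = 0.136 − $1.91/$26.14 = 0.062932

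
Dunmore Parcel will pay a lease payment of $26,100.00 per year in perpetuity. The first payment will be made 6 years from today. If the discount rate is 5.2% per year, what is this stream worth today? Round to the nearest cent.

Value at end of year 5: C / r = $26,100.00 / 0.052 = $501,923.0769
Discount to today: PV = $501,923.0769 / (1 + 0.052)^5 = $501,923.0769 / 1.288483 = $389,545.74

$389545.74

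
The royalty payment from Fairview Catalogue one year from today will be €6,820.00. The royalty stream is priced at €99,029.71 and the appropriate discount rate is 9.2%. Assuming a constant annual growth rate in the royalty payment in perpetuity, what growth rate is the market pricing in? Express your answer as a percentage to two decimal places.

2.31%

P = D₁/(r−g) ⇒ g = r − D₁/P = 0.092 − €6,820.00/€99,029.71 = 0.023132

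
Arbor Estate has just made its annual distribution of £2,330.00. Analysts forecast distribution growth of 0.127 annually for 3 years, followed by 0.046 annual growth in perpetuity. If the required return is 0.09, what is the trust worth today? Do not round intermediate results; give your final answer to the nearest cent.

£68700.15

D_1 = 2625.91000
D_2 = 2959.40057
D_3 = 3335.24444
Terminal value at year 3: TV = D_3×(1+g_2)/(r−g_2) = 3488.66569/0.044 = 79287.85652
P_0 = D_1/(1+r)^1 + D_2/(1+r)^2 + D_3/(1+r)^3 + TV/(1+r)^3
    = 2409.09174 + 2490.86825 + 2575.42066 + 61224.77297 = 68700.15363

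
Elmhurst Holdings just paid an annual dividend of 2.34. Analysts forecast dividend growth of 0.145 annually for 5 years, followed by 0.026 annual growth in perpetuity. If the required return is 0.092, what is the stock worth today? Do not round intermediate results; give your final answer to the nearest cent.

D_1 = 2.67930
D_2 = 3.06780
D_3 = 3.51263
D_4 = 4.02196
D_5 = 4.60514
Terminal value at year 5: TV = D_5×(1+g_2)/(r−g_2) = 4.72488/0.066 = 71.58907
P_0 = D_1/(1+r)^1 + D_2/(1+r)^2 + D_3/(1+r)^3 + D_4/(1+r)^4 + D_5/(1+r)^5 + TV/(1+r)^5
    = 2.45357 + 2.57266 + 2.69752 + 2.82844 + 2.96572 + 46.10346 = 59.62137

59.62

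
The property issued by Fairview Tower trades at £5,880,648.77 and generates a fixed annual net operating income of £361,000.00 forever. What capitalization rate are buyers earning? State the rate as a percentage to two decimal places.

6.14%

P = C/r ⇒ r = C/P = £361,000.00/£5,880,648.77 = 0.061388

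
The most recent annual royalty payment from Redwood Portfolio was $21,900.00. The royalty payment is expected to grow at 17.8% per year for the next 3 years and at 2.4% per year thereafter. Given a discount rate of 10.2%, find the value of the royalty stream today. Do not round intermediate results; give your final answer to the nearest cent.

$426374.62

D_1 = 25798.20000
D_2 = 30390.27960
D_3 = 35799.74937
Terminal value at year 3: TV = D_3×(1+g_2)/(r−g_2) = 36658.94335/0.078 = 469986.45325
P_0 = D_1/(1+r)^1 + D_2/(1+r)^2 + D_3/(1+r)^3 + TV/(1+r)^3
    = 23410.34483 + 25024.85137 + 26750.70319 + 351188.71875 = 426374.61813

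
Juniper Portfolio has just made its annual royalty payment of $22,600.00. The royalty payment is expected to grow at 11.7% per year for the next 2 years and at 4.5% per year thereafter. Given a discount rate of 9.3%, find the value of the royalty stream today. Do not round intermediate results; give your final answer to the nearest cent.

$560565.21

D_1 = 25244.20000
D_2 = 28197.77140
Terminal value at year 2: TV = D_2×(1+g_2)/(r−g_2) = 29466.67111/0.048 = 613888.98152
P_0 = D_1/(1+r)^1 + D_2/(1+r)^2 + TV/(1+r)^2
    = 23096.24886 + 23603.39430 + 513865.56346 = 560565.20662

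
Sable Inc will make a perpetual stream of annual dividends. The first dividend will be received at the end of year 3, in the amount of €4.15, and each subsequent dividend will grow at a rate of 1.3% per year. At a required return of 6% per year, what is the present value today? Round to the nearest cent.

Value at end of year 2: C₁ / (r − g) = €4.15 / (0.06 − 0.013) = €88.2979
Discount to today: PV = €88.2979 / (1 + 0.06)^2 = €88.2979 / 1.123600 = €78.58

€78.58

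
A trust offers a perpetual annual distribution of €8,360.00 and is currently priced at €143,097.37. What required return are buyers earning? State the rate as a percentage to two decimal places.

P = C/r ⇒ r = C/P = €8,360.00/€143,097.37 = 0.058422

5.84%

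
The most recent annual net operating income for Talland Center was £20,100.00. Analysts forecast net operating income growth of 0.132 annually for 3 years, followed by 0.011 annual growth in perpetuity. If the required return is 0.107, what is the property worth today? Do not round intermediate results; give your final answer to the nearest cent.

£289410.59

D_1 = 22753.20000
D_2 = 25756.62240
D_3 = 29156.49656
Terminal value at year 3: TV = D_3×(1+g_2)/(r−g_2) = 29477.21802/0.096 = 307054.35436
P_0 = D_1/(1+r)^1 + D_2/(1+r)^2 + D_3/(1+r)^3 + TV/(1+r)^3
    = 20553.92954 + 21018.11042 + 21492.77416 + 226345.77791 = 289410.59204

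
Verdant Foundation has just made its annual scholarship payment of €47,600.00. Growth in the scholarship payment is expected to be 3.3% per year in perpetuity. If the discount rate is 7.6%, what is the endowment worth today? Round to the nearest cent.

D₁ = D₀ × (1 + g) = €47,600.00 × 1.033 = €49,170.8000
Growing perpetuity: P = D₁ / (r − g) = €49,170.8000 / (0.076 − 0.033) = €1,143,506.98

€1143506.98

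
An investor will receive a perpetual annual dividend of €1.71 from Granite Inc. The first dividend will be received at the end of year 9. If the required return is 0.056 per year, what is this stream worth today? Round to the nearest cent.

€19.75

Value at end of year 8: C / r = €1.71 / 0.056 = €30.5357
Discount to today: PV = €30.5357 / (1 + 0.056)^8 = €30.5357 / 1.546363 = €19.75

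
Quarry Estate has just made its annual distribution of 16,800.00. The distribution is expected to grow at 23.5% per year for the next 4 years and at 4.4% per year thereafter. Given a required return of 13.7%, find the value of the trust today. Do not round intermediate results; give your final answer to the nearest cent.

345497.20

D_1 = 20748.00000
D_2 = 25623.78000
D_3 = 31645.36830
D_4 = 39082.02985
Terminal value at year 4: TV = D_4×(1+g_2)/(r−g_2) = 40801.63916/0.093 = 438727.30284
P_0 = D_1/(1+r)^1 + D_2/(1+r)^2 + D_3/(1+r)^3 + D_4/(1+r)^4 + TV/(1+r)^4
    = 18248.02111 + 19820.84966 + 21529.24304 + 23384.88580 + 262514.20187 = 345497.20149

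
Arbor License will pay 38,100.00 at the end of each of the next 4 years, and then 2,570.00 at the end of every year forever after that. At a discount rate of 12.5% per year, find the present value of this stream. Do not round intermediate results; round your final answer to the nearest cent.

127350.37

PV of 4-year annuity: 38,100.00 × [1 − (1+0.125)^−4] / 0.125 = 114514.86054
Perpetuity value at year 4: 2,570.00 / 0.125 = 20560.00000
PV of perpetuity: 20560.00000 / (1+0.125)^4 = 12835.50678
Total PV = 114514.86054 + 12835.50678 = 127350.36732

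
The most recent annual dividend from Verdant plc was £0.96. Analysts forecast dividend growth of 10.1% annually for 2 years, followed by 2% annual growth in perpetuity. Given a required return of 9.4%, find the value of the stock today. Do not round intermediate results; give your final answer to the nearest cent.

£15.34

D_1 = 1.05696
D_2 = 1.16371
Terminal value at year 2: TV = D_2×(1+g_2)/(r−g_2) = 1.18699/0.074 = 16.04037
P_0 = D_1/(1+r)^1 + D_2/(1+r)^2 + TV/(1+r)^2
    = 0.96614 + 0.97232 + 13.40231 = 15.34078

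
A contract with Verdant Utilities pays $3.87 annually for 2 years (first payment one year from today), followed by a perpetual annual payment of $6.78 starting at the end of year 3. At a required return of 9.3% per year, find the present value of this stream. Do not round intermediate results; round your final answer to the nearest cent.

PV of 2-year annuity: $3.87 × [1 − (1+0.093)^−2] / 0.093 = 6.78016
Perpetuity value at year 2: $6.78 / 0.093 = 72.90323
PV of perpetuity: 72.90323 / (1+0.093)^2 = 61.02481
Total PV = 6.78016 + 61.02481 = 67.80497

$67.80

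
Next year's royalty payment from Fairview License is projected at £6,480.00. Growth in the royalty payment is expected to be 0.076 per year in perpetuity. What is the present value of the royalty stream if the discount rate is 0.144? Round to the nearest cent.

£95294.12

Growing perpetuity: P = D₁ / (r − g) = £6,480.0000 / (0.144 − 0.076) = £95,294.12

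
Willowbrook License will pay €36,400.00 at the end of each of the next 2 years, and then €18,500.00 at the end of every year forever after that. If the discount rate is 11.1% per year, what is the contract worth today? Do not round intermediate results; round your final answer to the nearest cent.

€197280.18

PV of 2-year annuity: €36,400.00 × [1 − (1+0.111)^−2] / 0.111 = 62253.17401
Perpetuity value at year 2: €18,500.00 / 0.111 = 166666.66667
PV of perpetuity: 166666.66667 / (1+0.111)^2 = 135027.00405
Total PV = 62253.17401 + 135027.00405 = 197280.17806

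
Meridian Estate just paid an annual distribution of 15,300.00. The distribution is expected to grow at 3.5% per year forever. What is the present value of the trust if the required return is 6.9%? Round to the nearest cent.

465750.00

D₁ = D₀ × (1 + g) = 15,300.00 × 1.035 = 15,835.5000
Growing perpetuity: P = D₁ / (r − g) = 15,835.5000 / (0.069 − 0.035) = 465,750.00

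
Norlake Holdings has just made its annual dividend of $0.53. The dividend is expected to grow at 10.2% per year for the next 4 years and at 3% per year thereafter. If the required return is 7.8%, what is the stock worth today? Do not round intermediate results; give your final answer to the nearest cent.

D_1 = 0.58406
D_2 = 0.64363
D_3 = 0.70928
D_4 = 0.78163
Terminal value at year 4: TV = D_4×(1+g_2)/(r−g_2) = 0.80508/0.048 = 16.77252
P_0 = D_1/(1+r)^1 + D_2/(1+r)^2 + D_3/(1+r)^3 + D_4/(1+r)^4 + TV/(1+r)^4
    = 0.54180 + 0.55386 + 0.56619 + 0.57880 + 12.42005 = 14.66070

$14.66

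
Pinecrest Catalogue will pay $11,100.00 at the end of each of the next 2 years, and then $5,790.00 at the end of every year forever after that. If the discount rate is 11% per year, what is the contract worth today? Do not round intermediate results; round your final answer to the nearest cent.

$61729.86

PV of 2-year annuity: $11,100.00 × [1 − (1+0.11)^−2] / 0.11 = 19009.00901
Perpetuity value at year 2: $5,790.00 / 0.11 = 52636.36364
PV of perpetuity: 52636.36364 / (1+0.11)^2 = 42720.85353
Total PV = 19009.00901 + 42720.85353 = 61729.86254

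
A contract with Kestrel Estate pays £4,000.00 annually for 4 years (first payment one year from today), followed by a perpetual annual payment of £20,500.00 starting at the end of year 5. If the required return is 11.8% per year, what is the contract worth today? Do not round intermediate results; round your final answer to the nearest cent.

PV of 4-year annuity: £4,000.00 × [1 − (1+0.118)^−4] / 0.118 = 12200.75149
Perpetuity value at year 4: £20,500.00 / 0.118 = 173728.81356
PV of perpetuity: 173728.81356 / (1+0.118)^4 = 111199.96218
Total PV = 12200.75149 + 111199.96218 = 123400.71367

£123400.71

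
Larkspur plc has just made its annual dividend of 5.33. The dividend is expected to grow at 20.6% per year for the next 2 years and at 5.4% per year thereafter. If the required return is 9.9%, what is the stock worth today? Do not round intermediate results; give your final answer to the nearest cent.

162.60

D_1 = 6.42798
D_2 = 7.75214
Terminal value at year 2: TV = D_2×(1+g_2)/(r−g_2) = 8.17076/0.045 = 181.57244
P_0 = D_1/(1+r)^1 + D_2/(1+r)^2 + TV/(1+r)^2
    = 5.84894 + 6.41839 + 150.33307 = 162.60040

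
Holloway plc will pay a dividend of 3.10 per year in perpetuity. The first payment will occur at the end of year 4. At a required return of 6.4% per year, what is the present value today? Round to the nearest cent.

Value at end of year 3: C / r = 3.10 / 0.064 = 48.4375
Discount to today: PV = 48.4375 / (1 + 0.064)^3 = 48.4375 / 1.204550 = 40.21

40.21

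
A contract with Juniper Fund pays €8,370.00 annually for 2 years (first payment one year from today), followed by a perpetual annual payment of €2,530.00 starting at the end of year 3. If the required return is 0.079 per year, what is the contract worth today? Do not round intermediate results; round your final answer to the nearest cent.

€42453.88

PV of 2-year annuity: €8,370.00 × [1 − (1+0.079)^−2] / 0.079 = 14946.41573
Perpetuity value at year 2: €2,530.00 / 0.079 = 32025.31646
PV of perpetuity: 32025.31646 / (1+0.079)^2 = 27507.46319
Total PV = 14946.41573 + 27507.46319 = 42453.87893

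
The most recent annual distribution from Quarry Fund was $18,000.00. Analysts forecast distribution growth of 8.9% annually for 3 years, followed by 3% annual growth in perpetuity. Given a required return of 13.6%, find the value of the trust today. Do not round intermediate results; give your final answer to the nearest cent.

$203735.87

D_1 = 19602.00000
D_2 = 21346.57800
D_3 = 23246.42344
Terminal value at year 3: TV = D_3×(1+g_2)/(r−g_2) = 23943.81615/0.106 = 225885.05797
P_0 = D_1/(1+r)^1 + D_2/(1+r)^2 + D_3/(1+r)^3 + TV/(1+r)^3
    = 17255.28169 + 16541.37479 + 15857.00453 + 154082.21382 = 203735.87483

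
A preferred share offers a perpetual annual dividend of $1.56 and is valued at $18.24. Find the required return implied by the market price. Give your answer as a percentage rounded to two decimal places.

P = C/r ⇒ r = C/P = $1.56/$18.24 = 0.085526

8.55%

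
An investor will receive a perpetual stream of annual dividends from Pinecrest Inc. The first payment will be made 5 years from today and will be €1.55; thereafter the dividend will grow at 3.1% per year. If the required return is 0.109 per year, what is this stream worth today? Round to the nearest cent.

Value at end of year 4: C₁ / (r − g) = €1.55 / (0.109 − 0.031) = €19.8718
Discount to today: PV = €19.8718 / (1 + 0.109)^4 = €19.8718 / 1.512607 = €13.14

€13.14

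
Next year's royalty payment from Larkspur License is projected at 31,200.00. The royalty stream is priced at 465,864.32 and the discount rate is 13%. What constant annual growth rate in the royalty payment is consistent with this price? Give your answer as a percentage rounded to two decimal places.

6.30%

P = D₁/(r−g) ⇒ g = r − D₁/P = 0.13 − 31,200.00/465,864.32 = 0.063028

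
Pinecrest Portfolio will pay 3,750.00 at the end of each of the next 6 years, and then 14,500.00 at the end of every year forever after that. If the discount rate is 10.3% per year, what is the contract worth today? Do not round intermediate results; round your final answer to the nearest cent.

PV of 6-year annuity: 3,750.00 × [1 − (1+0.103)^−6] / 0.103 = 16189.63775
Perpetuity value at year 6: 14,500.00 / 0.103 = 140776.69903
PV of perpetuity: 140776.69903 / (1+0.103)^6 = 78176.76640
Total PV = 16189.63775 + 78176.76640 = 94366.40415

94366.40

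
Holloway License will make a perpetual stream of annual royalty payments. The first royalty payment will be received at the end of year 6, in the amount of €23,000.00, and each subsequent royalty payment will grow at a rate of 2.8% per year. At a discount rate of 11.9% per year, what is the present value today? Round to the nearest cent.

Value at end of year 5: C₁ / (r − g) = €23,000.00 / (0.119 − 0.028) = €252,747.2527
Discount to today: PV = €252,747.2527 / (1 + 0.119)^5 = €252,747.2527 / 1.754488 = €144,057.55

€144057.55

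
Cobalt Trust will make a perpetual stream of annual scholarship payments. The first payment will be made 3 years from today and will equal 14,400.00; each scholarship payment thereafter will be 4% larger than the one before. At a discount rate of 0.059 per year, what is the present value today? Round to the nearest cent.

675798.11

Value at end of year 2: C₁ / (r − g) = 14,400.00 / (0.059 − 0.04) = 757,894.7368
Discount to today: PV = 757,894.7368 / (1 + 0.059)^2 = 757,894.7368 / 1.121481 = 675,798.11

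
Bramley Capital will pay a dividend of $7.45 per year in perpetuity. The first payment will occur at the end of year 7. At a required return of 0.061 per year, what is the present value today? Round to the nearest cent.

Value at end of year 6: C / r = $7.45 / 0.061 = $122.1311
Discount to today: PV = $122.1311 / (1 + 0.061)^6 = $122.1311 / 1.426567 = $85.61

$85.61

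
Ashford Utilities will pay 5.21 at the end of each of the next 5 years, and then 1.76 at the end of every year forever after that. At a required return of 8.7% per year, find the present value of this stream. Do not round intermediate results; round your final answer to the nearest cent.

PV of 5-year annuity: 5.21 × [1 − (1+0.087)^−5] / 0.087 = 20.42382
Perpetuity value at year 5: 1.76 / 0.087 = 20.22989
PV of perpetuity: 20.22989 / (1+0.087)^5 = 13.33048
Total PV = 20.42382 + 13.33048 = 33.75429

33.75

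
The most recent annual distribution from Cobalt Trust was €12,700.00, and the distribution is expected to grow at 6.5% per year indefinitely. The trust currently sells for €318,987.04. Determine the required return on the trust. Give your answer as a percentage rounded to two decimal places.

10.74%

D₁ = €12,700.00 × 1.065 = €13,525.5000
P = D₁/(r − g) ⇒ r = D₁/P + g = €13,525.5000/€318,987.04 + 0.065 = 0.042401 + 0.065 = 0.107401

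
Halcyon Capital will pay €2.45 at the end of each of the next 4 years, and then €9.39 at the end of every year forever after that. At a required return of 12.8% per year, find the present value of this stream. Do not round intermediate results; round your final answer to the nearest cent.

€52.63

PV of 4-year annuity: €2.45 × [1 − (1+0.128)^−4] / 0.128 = 7.31784
Perpetuity value at year 4: €9.39 / 0.128 = 73.35938
PV of perpetuity: 73.35938 / (1+0.128)^4 = 45.31263
Total PV = 7.31784 + 45.31263 = 52.63047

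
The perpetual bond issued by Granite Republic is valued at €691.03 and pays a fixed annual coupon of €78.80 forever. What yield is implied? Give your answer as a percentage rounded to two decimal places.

P = C/r ⇒ r = C/P = €78.80/€691.03 = 0.114033

11.40%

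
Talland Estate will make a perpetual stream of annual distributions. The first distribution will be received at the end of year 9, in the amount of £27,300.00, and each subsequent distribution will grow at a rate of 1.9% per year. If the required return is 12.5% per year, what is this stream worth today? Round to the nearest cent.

£100377.55

Value at end of year 8: C₁ / (r − g) = £27,300.00 / (0.125 − 0.019) = £257,547.1698
Discount to today: PV = £257,547.1698 / (1 + 0.125)^8 = £257,547.1698 / 2.565785 = £100,377.55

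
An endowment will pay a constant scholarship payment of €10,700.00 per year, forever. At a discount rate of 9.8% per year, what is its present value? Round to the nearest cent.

€109183.67

Level perpetuity: PV = C / r = €10,700.00 / 0.098 = €109,183.67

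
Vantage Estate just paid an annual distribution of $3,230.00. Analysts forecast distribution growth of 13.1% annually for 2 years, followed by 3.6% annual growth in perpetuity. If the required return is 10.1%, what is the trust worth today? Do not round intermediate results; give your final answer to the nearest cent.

$61051.40

D_1 = 3653.13000
D_2 = 4131.69003
Terminal value at year 2: TV = D_2×(1+g_2)/(r−g_2) = 4280.43087/0.065 = 65852.78263
P_0 = D_1/(1+r)^1 + D_2/(1+r)^2 + TV/(1+r)^2
    = 3318.01090 + 3408.41992 + 54324.96973 = 61051.40054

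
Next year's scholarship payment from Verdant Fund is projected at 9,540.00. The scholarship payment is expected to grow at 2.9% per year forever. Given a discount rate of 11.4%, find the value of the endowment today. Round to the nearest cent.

Growing perpetuity: P = D₁ / (r − g) = 9,540.0000 / (0.114 − 0.029) = 112,235.29

112235.29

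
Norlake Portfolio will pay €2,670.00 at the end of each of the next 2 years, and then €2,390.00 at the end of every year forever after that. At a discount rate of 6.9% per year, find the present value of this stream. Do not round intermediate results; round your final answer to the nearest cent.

PV of 2-year annuity: €2,670.00 × [1 − (1+0.069)^−2] / 0.069 = 4834.10792
Perpetuity value at year 2: €2,390.00 / 0.069 = 34637.68116
PV of perpetuity: 34637.68116 / (1+0.069)^2 = 30310.52089
Total PV = 4834.10792 + 30310.52089 = 35144.62881

€35144.63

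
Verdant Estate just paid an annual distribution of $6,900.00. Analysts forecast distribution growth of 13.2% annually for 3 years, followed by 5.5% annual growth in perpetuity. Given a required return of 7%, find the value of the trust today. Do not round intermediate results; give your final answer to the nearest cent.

D_1 = 7810.80000
D_2 = 8841.82560
D_3 = 10008.94658
Terminal value at year 3: TV = D_3×(1+g_2)/(r−g_2) = 10559.43864/0.015 = 703962.57607
P_0 = D_1/(1+r)^1 + D_2/(1+r)^2 + D_3/(1+r)^3 + TV/(1+r)^3
    = 7299.81308 + 7722.79291 + 8170.28184 + 574643.15626 = 597836.04409

$597836.04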